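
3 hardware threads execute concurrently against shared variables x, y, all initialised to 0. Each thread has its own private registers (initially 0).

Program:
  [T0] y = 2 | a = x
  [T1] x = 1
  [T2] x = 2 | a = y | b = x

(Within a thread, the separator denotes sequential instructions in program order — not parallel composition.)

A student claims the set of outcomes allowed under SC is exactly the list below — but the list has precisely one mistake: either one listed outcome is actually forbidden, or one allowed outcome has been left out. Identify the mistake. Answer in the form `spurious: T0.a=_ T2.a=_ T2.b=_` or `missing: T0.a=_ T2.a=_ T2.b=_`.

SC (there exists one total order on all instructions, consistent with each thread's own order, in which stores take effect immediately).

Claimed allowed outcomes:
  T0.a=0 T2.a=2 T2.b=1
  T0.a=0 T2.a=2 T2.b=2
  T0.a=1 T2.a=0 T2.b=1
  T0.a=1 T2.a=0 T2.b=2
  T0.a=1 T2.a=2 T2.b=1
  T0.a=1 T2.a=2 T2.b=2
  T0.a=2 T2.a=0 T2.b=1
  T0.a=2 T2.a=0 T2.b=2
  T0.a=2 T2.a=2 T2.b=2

outcome vector order: (T0.a,T2.a,T2.b)
SC (10): 021, 022, 101, 102, 121, 122, 201, 202, 221, 222
SC∖claimed = {221}

missing: T0.a=2 T2.a=2 T2.b=1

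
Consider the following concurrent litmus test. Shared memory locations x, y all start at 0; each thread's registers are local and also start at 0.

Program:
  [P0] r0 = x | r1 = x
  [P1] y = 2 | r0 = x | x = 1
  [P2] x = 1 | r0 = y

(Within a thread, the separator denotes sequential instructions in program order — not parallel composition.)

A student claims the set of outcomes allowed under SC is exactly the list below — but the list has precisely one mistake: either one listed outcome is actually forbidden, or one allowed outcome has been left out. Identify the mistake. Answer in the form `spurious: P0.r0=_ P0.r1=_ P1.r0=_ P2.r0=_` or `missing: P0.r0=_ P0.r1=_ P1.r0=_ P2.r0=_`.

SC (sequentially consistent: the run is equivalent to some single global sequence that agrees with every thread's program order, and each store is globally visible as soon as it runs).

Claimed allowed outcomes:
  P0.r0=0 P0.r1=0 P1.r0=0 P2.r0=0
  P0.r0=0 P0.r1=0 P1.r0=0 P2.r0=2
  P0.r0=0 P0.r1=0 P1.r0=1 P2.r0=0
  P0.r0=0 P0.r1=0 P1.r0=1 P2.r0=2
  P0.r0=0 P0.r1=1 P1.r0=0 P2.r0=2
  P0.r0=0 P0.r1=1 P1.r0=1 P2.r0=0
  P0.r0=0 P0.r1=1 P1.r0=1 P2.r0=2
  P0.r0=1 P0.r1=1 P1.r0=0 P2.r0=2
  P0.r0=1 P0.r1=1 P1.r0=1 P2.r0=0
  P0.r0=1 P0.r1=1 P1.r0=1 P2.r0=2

spurious: P0.r0=0 P0.r1=0 P1.r0=0 P2.r0=0

outcome vector order: (P0.r0,P0.r1,P1.r0,P2.r0)
under SC → <0 0 0 2>; <0 0 1 0>; <0 0 1 2>; <0 1 0 2>; <0 1 1 0>; <0 1 1 2>; <1 1 0 2>; <1 1 1 0>; <1 1 1 2>
claimed∖SC = {<0 0 0 0>}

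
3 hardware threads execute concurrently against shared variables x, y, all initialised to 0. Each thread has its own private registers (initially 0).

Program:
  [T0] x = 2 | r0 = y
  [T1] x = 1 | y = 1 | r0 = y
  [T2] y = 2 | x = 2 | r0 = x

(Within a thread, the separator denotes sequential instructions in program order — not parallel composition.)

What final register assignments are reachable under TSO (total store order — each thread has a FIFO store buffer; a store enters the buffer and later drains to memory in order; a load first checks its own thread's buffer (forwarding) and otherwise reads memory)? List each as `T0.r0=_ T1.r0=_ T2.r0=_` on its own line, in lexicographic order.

outcome vector order: (T0.r0,T1.r0,T2.r0)
|TSO outcomes| = 9

T0.r0=0 T1.r0=1 T2.r0=1
T0.r0=0 T1.r0=1 T2.r0=2
T0.r0=0 T1.r0=2 T2.r0=2
T0.r0=1 T1.r0=1 T2.r0=1
T0.r0=1 T1.r0=1 T2.r0=2
T0.r0=1 T1.r0=2 T2.r0=2
T0.r0=2 T1.r0=1 T2.r0=1
T0.r0=2 T1.r0=1 T2.r0=2
T0.r0=2 T1.r0=2 T2.r0=2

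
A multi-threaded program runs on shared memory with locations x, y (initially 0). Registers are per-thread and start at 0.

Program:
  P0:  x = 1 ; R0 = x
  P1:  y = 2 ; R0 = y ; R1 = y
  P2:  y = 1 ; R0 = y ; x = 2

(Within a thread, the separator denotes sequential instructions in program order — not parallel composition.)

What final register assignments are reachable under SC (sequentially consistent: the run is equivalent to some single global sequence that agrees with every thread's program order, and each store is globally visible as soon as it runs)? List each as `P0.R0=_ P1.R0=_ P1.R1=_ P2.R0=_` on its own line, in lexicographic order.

outcome vector order: (P0.R0,P1.R0,P1.R1,P2.R0)
|SC outcomes| = 8

P0.R0=1 P1.R0=1 P1.R1=1 P2.R0=1
P0.R0=1 P1.R0=2 P1.R1=1 P2.R0=1
P0.R0=1 P1.R0=2 P1.R1=2 P2.R0=1
P0.R0=1 P1.R0=2 P1.R1=2 P2.R0=2
P0.R0=2 P1.R0=1 P1.R1=1 P2.R0=1
P0.R0=2 P1.R0=2 P1.R1=1 P2.R0=1
P0.R0=2 P1.R0=2 P1.R1=2 P2.R0=1
P0.R0=2 P1.R0=2 P1.R1=2 P2.R0=2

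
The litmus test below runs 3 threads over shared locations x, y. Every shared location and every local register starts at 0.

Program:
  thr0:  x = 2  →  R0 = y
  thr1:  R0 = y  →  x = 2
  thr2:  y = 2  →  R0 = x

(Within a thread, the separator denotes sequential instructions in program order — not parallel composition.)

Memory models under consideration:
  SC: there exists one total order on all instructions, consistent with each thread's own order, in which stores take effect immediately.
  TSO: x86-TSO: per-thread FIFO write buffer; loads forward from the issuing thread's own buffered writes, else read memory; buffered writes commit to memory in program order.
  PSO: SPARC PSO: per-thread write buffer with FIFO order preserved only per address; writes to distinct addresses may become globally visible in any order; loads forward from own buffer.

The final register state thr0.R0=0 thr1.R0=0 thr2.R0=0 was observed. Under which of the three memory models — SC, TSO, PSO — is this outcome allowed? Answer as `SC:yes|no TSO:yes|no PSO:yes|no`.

SC:no TSO:yes PSO:yes

outcome vector order: (thr0.R0,thr1.R0,thr2.R0)
under SC → 002, 022, 200, 202, 220, 222
under TSO → 000, 002, 020, 022, 200, 202, 220, 222
under PSO → 000, 002, 020, 022, 200, 202, 220, 222
target 000 ∈ {TSO,PSO}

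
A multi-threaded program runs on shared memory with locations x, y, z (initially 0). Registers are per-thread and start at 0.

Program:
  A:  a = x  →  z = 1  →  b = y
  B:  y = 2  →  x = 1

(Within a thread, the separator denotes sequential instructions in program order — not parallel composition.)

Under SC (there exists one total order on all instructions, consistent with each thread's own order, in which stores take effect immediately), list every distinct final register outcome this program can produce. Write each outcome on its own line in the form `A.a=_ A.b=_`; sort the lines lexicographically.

outcome vector order: (A.a,A.b)
|SC outcomes| = 3

A.a=0 A.b=0
A.a=0 A.b=2
A.a=1 A.b=2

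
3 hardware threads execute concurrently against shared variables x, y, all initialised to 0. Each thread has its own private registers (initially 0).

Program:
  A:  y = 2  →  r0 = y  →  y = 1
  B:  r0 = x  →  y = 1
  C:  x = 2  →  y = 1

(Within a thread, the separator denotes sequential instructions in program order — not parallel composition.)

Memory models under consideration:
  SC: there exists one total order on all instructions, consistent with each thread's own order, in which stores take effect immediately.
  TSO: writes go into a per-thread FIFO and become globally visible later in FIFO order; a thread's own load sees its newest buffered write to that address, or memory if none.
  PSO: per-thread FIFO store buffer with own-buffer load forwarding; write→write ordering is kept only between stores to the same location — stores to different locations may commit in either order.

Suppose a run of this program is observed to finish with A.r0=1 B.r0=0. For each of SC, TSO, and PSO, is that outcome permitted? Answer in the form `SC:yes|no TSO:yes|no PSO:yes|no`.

outcome vector order: (A.r0,B.r0)
SC (4): (1,0), (1,2), (2,0), (2,2)
TSO (4): (1,0), (1,2), (2,0), (2,2)
PSO (4): (1,0), (1,2), (2,0), (2,2)
target (1,0) ∈ {SC,TSO,PSO}

SC:yes TSO:yes PSO:yes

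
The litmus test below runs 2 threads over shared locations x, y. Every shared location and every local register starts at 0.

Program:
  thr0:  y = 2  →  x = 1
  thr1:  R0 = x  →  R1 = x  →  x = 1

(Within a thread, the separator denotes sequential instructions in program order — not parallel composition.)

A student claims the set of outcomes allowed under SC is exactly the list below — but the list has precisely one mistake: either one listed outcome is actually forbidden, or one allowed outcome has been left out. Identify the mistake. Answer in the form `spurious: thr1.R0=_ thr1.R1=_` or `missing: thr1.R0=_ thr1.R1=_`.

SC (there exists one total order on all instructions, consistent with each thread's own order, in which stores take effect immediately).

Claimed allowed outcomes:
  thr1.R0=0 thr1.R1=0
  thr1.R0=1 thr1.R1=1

outcome vector order: (thr1.R0,thr1.R1)
under SC → <0 0> <0 1> <1 1>
SC∖claimed = {<0 1>}

missing: thr1.R0=0 thr1.R1=1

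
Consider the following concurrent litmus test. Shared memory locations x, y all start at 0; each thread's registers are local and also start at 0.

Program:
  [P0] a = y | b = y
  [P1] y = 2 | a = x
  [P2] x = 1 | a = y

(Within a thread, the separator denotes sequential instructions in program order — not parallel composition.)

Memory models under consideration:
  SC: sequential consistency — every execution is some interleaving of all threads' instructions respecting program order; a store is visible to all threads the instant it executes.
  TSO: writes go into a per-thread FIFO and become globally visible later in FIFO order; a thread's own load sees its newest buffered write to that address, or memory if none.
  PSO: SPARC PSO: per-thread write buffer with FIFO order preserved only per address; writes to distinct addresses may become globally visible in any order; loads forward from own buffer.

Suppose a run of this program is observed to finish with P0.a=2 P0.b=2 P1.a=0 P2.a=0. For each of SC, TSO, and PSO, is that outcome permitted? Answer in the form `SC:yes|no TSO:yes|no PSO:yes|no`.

SC:no TSO:yes PSO:yes

outcome vector order: (P0.a,P0.b,P1.a,P2.a)
[SC] allowed = {<0 0 0 2> <0 0 1 0> <0 0 1 2> <0 2 0 2> <0 2 1 0> <0 2 1 2> <2 2 0 2> <2 2 1 0> <2 2 1 2>}
[TSO] allowed = {<0 0 0 0> <0 0 0 2> <0 0 1 0> <0 0 1 2> <0 2 0 0> <0 2 0 2> <0 2 1 0> <0 2 1 2> <2 2 0 0> <2 2 0 2> <2 2 1 0> <2 2 1 2>}
[PSO] allowed = {<0 0 0 0> <0 0 0 2> <0 0 1 0> <0 0 1 2> <0 2 0 0> <0 2 0 2> <0 2 1 0> <0 2 1 2> <2 2 0 0> <2 2 0 2> <2 2 1 0> <2 2 1 2>}
target <2 2 0 0> ∈ {TSO,PSO}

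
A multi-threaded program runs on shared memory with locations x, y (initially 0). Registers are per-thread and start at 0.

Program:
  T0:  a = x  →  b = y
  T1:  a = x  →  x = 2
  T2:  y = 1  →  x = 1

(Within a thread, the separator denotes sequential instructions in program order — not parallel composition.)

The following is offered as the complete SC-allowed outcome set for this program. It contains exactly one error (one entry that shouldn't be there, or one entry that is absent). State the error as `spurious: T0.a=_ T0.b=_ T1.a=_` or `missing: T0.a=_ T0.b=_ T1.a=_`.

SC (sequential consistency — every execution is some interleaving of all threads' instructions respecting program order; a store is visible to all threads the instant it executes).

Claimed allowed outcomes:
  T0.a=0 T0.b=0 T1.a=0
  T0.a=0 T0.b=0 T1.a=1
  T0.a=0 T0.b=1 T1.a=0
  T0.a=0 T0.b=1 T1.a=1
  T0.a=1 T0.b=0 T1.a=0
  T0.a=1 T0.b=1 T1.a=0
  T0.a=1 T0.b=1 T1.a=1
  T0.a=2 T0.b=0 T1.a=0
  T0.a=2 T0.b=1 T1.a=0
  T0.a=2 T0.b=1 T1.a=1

spurious: T0.a=1 T0.b=0 T1.a=0

outcome vector order: (T0.a,T0.b,T1.a)
under SC → 0/0/0 0/0/1 0/1/0 0/1/1 1/1/0 1/1/1 2/0/0 2/1/0 2/1/1
claimed∖SC = {1/0/0}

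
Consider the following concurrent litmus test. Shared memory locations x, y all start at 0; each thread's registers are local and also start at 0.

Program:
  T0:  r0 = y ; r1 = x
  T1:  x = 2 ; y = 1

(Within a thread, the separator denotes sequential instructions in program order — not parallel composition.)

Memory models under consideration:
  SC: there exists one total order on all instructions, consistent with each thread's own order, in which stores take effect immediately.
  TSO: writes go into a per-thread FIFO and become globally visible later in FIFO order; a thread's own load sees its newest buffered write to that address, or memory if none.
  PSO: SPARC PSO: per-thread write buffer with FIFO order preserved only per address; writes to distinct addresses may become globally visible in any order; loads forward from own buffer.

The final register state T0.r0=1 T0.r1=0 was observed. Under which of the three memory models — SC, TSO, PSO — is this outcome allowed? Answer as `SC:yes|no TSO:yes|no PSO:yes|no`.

SC:no TSO:no PSO:yes

outcome vector order: (T0.r0,T0.r1)
SC: 3 outcomes — {0/0, 0/2, 1/2}
TSO: 3 outcomes — {0/0, 0/2, 1/2}
PSO: 4 outcomes — {0/0, 0/2, 1/0, 1/2}
target 1/0 ∈ {PSO}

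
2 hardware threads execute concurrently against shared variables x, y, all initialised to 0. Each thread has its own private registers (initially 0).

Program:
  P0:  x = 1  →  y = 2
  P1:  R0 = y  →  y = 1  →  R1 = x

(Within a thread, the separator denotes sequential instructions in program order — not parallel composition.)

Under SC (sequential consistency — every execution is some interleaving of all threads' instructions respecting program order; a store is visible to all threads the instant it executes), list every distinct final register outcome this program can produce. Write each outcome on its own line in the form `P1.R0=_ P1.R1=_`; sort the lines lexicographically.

P1.R0=0 P1.R1=0
P1.R0=0 P1.R1=1
P1.R0=2 P1.R1=1

outcome vector order: (P1.R0,P1.R1)
|SC outcomes| = 3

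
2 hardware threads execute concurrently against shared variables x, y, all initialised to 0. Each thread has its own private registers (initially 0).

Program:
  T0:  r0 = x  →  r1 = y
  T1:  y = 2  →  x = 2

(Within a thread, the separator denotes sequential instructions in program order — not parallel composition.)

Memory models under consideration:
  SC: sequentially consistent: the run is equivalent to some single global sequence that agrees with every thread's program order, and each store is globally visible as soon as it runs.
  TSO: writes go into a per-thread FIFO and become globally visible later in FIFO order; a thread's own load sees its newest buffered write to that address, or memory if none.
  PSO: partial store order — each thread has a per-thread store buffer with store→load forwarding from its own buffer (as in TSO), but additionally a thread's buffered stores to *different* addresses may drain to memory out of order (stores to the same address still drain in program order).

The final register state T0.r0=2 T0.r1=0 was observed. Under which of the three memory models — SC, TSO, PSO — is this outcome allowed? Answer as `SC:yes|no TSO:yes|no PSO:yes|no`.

outcome vector order: (T0.r0,T0.r1)
under SC → (0,0); (0,2); (2,2)
under TSO → (0,0); (0,2); (2,2)
under PSO → (0,0); (0,2); (2,0); (2,2)
target (2,0) ∈ {PSO}

SC:no TSO:no PSO:yes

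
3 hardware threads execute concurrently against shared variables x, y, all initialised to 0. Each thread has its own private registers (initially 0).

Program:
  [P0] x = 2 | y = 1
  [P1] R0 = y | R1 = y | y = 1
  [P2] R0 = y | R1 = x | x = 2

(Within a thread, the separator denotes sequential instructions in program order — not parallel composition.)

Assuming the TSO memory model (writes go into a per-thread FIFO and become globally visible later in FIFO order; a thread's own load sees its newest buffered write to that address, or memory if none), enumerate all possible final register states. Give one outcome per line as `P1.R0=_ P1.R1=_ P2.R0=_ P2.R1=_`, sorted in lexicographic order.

P1.R0=0 P1.R1=0 P2.R0=0 P2.R1=0
P1.R0=0 P1.R1=0 P2.R0=0 P2.R1=2
P1.R0=0 P1.R1=0 P2.R0=1 P2.R1=0
P1.R0=0 P1.R1=0 P2.R0=1 P2.R1=2
P1.R0=0 P1.R1=1 P2.R0=0 P2.R1=0
P1.R0=0 P1.R1=1 P2.R0=0 P2.R1=2
P1.R0=0 P1.R1=1 P2.R0=1 P2.R1=2
P1.R0=1 P1.R1=1 P2.R0=0 P2.R1=0
P1.R0=1 P1.R1=1 P2.R0=0 P2.R1=2
P1.R0=1 P1.R1=1 P2.R0=1 P2.R1=2

outcome vector order: (P1.R0,P1.R1,P2.R0,P2.R1)
|TSO outcomes| = 10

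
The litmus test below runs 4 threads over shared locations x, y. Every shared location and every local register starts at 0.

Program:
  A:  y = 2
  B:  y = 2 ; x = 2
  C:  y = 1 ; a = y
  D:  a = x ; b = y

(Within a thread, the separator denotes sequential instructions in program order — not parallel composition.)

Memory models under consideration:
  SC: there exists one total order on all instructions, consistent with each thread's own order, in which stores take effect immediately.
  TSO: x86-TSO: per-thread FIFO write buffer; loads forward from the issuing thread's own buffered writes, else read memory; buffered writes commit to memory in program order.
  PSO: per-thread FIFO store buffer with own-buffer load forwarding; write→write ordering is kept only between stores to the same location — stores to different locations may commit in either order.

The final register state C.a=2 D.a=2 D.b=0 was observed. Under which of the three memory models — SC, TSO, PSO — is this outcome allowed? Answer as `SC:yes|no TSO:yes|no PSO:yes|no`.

outcome vector order: (C.a,D.a,D.b)
SC (10): 100; 101; 102; 121; 122; 200; 201; 202; 221; 222
TSO (10): 100; 101; 102; 121; 122; 200; 201; 202; 221; 222
PSO (12): 100; 101; 102; 120; 121; 122; 200; 201; 202; 220; 221; 222
target 220 ∈ {PSO}

SC:no TSO:no PSO:yes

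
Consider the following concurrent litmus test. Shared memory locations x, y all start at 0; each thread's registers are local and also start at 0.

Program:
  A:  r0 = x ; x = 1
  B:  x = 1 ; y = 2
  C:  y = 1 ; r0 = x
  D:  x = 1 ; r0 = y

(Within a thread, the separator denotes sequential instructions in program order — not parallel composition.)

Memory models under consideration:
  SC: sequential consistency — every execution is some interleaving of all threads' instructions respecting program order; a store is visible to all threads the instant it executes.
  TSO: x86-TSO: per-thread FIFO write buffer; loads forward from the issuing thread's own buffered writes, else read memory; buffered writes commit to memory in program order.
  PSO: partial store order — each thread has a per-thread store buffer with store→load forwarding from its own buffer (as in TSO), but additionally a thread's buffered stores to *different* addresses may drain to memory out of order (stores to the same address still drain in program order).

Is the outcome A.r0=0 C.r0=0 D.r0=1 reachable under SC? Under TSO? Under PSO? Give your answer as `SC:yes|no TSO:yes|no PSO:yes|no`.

outcome vector order: (A.r0,C.r0,D.r0)
SC: 10 outcomes — {0/0/1 0/0/2 0/1/0 0/1/1 0/1/2 1/0/1 1/0/2 1/1/0 1/1/1 1/1/2}
TSO: 12 outcomes — {0/0/0 0/0/1 0/0/2 0/1/0 0/1/1 0/1/2 1/0/0 1/0/1 1/0/2 1/1/0 1/1/1 1/1/2}
PSO: 12 outcomes — {0/0/0 0/0/1 0/0/2 0/1/0 0/1/1 0/1/2 1/0/0 1/0/1 1/0/2 1/1/0 1/1/1 1/1/2}
target 0/0/1 ∈ {SC,TSO,PSO}

SC:yes TSO:yes PSO:yes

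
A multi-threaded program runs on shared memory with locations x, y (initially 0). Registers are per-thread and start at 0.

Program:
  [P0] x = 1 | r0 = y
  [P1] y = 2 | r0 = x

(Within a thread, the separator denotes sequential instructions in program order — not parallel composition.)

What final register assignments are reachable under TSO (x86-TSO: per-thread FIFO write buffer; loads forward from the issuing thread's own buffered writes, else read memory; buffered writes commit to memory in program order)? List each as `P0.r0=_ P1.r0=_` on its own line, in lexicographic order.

P0.r0=0 P1.r0=0
P0.r0=0 P1.r0=1
P0.r0=2 P1.r0=0
P0.r0=2 P1.r0=1

outcome vector order: (P0.r0,P1.r0)
|TSO outcomes| = 4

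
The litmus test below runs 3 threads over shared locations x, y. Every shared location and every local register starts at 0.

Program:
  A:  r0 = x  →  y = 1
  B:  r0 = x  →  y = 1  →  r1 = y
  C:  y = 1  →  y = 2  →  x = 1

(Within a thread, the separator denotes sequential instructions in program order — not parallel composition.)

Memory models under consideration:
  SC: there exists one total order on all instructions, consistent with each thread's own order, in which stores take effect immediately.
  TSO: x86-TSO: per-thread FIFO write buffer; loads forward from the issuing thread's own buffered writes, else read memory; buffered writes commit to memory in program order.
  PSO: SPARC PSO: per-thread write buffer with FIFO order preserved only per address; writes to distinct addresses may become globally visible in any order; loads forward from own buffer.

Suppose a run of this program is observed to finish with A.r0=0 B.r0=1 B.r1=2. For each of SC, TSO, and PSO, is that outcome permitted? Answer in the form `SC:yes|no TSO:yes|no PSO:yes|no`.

outcome vector order: (A.r0,B.r0,B.r1)
SC (6): (0,0,1) (0,0,2) (0,1,1) (1,0,1) (1,0,2) (1,1,1)
TSO (6): (0,0,1) (0,0,2) (0,1,1) (1,0,1) (1,0,2) (1,1,1)
PSO (8): (0,0,1) (0,0,2) (0,1,1) (0,1,2) (1,0,1) (1,0,2) (1,1,1) (1,1,2)
target (0,1,2) ∈ {PSO}

SC:no TSO:no PSO:yes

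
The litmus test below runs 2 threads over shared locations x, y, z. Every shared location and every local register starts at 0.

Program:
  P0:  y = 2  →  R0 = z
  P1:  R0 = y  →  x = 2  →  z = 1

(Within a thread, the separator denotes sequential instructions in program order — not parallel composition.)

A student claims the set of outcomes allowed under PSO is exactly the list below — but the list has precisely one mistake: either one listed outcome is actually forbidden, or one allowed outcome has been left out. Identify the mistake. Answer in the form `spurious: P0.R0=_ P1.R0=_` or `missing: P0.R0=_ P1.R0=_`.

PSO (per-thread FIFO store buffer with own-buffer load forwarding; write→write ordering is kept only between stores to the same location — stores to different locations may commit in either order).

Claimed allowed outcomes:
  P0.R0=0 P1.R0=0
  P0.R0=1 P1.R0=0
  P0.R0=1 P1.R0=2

missing: P0.R0=0 P1.R0=2

outcome vector order: (P0.R0,P1.R0)
PSO (4): (0,0) (0,2) (1,0) (1,2)
PSO∖claimed = {(0,2)}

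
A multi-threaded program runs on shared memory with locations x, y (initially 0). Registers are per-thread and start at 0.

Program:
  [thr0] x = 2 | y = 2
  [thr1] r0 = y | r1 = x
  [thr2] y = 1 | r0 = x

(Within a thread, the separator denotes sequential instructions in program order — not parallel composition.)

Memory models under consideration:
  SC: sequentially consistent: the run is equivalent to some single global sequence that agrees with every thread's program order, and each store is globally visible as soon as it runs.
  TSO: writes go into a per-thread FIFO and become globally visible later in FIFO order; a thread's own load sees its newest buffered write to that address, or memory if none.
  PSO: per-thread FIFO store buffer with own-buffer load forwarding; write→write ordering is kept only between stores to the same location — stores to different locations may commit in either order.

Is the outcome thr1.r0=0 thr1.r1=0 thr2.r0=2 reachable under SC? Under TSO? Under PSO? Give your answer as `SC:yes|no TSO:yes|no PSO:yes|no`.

SC:yes TSO:yes PSO:yes

outcome vector order: (thr1.r0,thr1.r1,thr2.r0)
SC: 10 outcomes — {<0 0 0> <0 0 2> <0 2 0> <0 2 2> <1 0 0> <1 0 2> <1 2 0> <1 2 2> <2 2 0> <2 2 2>}
TSO: 10 outcomes — {<0 0 0> <0 0 2> <0 2 0> <0 2 2> <1 0 0> <1 0 2> <1 2 0> <1 2 2> <2 2 0> <2 2 2>}
PSO: 12 outcomes — {<0 0 0> <0 0 2> <0 2 0> <0 2 2> <1 0 0> <1 0 2> <1 2 0> <1 2 2> <2 0 0> <2 0 2> <2 2 0> <2 2 2>}
target <0 0 2> ∈ {SC,TSO,PSO}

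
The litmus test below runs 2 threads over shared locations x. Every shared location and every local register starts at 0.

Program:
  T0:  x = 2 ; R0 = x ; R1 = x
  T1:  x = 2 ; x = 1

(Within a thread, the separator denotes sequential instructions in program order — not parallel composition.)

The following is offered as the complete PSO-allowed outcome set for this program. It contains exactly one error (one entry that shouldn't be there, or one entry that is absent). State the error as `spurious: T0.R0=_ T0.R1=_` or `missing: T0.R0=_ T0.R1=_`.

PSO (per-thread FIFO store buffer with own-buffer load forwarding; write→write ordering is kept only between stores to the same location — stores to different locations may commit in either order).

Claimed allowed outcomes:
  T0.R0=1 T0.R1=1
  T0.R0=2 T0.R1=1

missing: T0.R0=2 T0.R1=2

outcome vector order: (T0.R0,T0.R1)
PSO (3): 11, 21, 22
PSO∖claimed = {22}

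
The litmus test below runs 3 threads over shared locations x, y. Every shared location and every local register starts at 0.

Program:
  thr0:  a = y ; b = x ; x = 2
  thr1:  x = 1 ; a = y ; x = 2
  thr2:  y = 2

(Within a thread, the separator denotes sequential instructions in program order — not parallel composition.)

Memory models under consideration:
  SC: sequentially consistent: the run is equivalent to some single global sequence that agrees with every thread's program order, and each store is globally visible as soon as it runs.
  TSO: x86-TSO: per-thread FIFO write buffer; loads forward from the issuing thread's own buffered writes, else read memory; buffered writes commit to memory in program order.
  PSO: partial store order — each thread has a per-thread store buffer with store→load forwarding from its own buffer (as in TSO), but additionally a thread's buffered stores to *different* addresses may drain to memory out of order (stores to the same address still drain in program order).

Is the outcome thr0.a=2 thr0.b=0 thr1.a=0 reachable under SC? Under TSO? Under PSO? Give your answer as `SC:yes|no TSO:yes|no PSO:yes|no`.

SC:no TSO:yes PSO:yes

outcome vector order: (thr0.a,thr0.b,thr1.a)
[SC] allowed = {0/0/0; 0/0/2; 0/1/0; 0/1/2; 0/2/0; 0/2/2; 2/0/2; 2/1/0; 2/1/2; 2/2/0; 2/2/2}
[TSO] allowed = {0/0/0; 0/0/2; 0/1/0; 0/1/2; 0/2/0; 0/2/2; 2/0/0; 2/0/2; 2/1/0; 2/1/2; 2/2/0; 2/2/2}
[PSO] allowed = {0/0/0; 0/0/2; 0/1/0; 0/1/2; 0/2/0; 0/2/2; 2/0/0; 2/0/2; 2/1/0; 2/1/2; 2/2/0; 2/2/2}
target 2/0/0 ∈ {TSO,PSO}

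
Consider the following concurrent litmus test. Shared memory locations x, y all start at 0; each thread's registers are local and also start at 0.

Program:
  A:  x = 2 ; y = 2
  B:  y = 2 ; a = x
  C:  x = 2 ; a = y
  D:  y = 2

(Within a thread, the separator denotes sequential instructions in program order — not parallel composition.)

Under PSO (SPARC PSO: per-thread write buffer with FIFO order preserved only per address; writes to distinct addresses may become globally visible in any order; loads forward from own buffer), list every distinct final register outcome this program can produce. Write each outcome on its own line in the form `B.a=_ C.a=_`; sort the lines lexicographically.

outcome vector order: (B.a,C.a)
|PSO outcomes| = 4

B.a=0 C.a=0
B.a=0 C.a=2
B.a=2 C.a=0
B.a=2 C.a=2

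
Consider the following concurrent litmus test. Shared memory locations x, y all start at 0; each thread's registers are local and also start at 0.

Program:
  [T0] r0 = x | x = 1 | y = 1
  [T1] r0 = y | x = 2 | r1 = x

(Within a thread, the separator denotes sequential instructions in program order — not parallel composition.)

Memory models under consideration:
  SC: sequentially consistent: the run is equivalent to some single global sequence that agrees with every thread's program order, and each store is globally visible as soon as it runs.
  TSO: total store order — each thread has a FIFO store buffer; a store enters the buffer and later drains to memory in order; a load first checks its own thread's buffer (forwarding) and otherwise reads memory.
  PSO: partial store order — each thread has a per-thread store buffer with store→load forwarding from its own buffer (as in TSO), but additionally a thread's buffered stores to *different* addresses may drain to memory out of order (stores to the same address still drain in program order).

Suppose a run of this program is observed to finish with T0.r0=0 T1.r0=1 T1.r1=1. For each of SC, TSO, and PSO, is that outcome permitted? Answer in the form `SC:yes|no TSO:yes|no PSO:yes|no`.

SC:no TSO:no PSO:yes

outcome vector order: (T0.r0,T1.r0,T1.r1)
under SC → 001; 002; 012; 201; 202
under TSO → 001; 002; 012; 201; 202
under PSO → 001; 002; 011; 012; 201; 202
target 011 ∈ {PSO}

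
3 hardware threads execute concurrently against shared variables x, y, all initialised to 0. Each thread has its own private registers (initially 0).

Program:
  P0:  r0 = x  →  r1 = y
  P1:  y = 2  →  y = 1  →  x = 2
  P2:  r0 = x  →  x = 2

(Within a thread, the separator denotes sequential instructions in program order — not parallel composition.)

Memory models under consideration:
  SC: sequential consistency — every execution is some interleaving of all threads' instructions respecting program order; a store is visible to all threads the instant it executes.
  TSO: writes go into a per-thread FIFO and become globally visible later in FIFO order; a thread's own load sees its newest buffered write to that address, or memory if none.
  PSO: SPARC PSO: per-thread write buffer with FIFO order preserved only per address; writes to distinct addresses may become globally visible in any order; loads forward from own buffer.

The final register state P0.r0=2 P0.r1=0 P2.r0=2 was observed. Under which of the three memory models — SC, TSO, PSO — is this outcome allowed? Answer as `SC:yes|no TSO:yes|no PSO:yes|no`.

outcome vector order: (P0.r0,P0.r1,P2.r0)
[SC] allowed = {<0 0 0>, <0 0 2>, <0 1 0>, <0 1 2>, <0 2 0>, <0 2 2>, <2 0 0>, <2 1 0>, <2 1 2>, <2 2 0>}
[TSO] allowed = {<0 0 0>, <0 0 2>, <0 1 0>, <0 1 2>, <0 2 0>, <0 2 2>, <2 0 0>, <2 1 0>, <2 1 2>, <2 2 0>}
[PSO] allowed = {<0 0 0>, <0 0 2>, <0 1 0>, <0 1 2>, <0 2 0>, <0 2 2>, <2 0 0>, <2 0 2>, <2 1 0>, <2 1 2>, <2 2 0>, <2 2 2>}
target <2 0 2> ∈ {PSO}

SC:no TSO:no PSO:yes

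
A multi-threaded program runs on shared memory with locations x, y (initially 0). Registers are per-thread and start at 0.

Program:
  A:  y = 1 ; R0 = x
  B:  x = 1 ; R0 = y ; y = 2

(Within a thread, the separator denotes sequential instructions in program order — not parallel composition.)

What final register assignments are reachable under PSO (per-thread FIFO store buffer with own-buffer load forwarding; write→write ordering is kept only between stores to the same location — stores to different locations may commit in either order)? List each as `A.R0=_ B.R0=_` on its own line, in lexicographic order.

A.R0=0 B.R0=0
A.R0=0 B.R0=1
A.R0=1 B.R0=0
A.R0=1 B.R0=1

outcome vector order: (A.R0,B.R0)
|PSO outcomes| = 4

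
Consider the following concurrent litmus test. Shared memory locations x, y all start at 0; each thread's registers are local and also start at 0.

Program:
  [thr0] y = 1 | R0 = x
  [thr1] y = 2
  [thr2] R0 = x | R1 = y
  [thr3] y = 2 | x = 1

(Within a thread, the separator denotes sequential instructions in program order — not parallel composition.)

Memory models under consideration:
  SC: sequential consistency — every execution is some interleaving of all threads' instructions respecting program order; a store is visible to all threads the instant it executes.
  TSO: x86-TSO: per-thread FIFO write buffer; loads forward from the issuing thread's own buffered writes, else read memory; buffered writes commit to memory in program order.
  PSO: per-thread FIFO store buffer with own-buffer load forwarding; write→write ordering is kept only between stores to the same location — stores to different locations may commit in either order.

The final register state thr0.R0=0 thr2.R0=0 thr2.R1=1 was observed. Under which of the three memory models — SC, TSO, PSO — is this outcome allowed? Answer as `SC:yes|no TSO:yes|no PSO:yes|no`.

outcome vector order: (thr0.R0,thr2.R0,thr2.R1)
SC: 10 outcomes — {000, 001, 002, 011, 012, 100, 101, 102, 111, 112}
TSO: 10 outcomes — {000, 001, 002, 011, 012, 100, 101, 102, 111, 112}
PSO: 12 outcomes — {000, 001, 002, 010, 011, 012, 100, 101, 102, 110, 111, 112}
target 001 ∈ {SC,TSO,PSO}

SC:yes TSO:yes PSO:yes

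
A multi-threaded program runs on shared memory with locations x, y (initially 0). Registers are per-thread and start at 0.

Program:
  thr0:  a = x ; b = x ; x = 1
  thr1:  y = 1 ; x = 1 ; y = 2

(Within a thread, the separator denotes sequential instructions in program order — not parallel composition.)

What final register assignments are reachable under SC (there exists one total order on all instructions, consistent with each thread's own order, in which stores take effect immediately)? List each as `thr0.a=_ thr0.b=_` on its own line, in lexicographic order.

outcome vector order: (thr0.a,thr0.b)
|SC outcomes| = 3

thr0.a=0 thr0.b=0
thr0.a=0 thr0.b=1
thr0.a=1 thr0.b=1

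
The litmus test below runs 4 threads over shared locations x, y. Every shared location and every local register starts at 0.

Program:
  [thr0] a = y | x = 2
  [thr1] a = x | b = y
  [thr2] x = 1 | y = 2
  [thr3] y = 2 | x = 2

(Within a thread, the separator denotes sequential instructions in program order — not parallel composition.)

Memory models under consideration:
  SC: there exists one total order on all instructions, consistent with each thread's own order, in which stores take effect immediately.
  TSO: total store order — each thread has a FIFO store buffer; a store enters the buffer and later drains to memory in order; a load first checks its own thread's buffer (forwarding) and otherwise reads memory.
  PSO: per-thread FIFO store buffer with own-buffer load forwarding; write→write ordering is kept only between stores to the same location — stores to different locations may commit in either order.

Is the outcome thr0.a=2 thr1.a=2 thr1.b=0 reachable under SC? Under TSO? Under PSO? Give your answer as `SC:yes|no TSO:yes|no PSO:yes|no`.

SC:no TSO:no PSO:yes

outcome vector order: (thr0.a,thr1.a,thr1.b)
SC (11): <0 0 0>, <0 0 2>, <0 1 0>, <0 1 2>, <0 2 0>, <0 2 2>, <2 0 0>, <2 0 2>, <2 1 0>, <2 1 2>, <2 2 2>
TSO (11): <0 0 0>, <0 0 2>, <0 1 0>, <0 1 2>, <0 2 0>, <0 2 2>, <2 0 0>, <2 0 2>, <2 1 0>, <2 1 2>, <2 2 2>
PSO (12): <0 0 0>, <0 0 2>, <0 1 0>, <0 1 2>, <0 2 0>, <0 2 2>, <2 0 0>, <2 0 2>, <2 1 0>, <2 1 2>, <2 2 0>, <2 2 2>
target <2 2 0> ∈ {PSO}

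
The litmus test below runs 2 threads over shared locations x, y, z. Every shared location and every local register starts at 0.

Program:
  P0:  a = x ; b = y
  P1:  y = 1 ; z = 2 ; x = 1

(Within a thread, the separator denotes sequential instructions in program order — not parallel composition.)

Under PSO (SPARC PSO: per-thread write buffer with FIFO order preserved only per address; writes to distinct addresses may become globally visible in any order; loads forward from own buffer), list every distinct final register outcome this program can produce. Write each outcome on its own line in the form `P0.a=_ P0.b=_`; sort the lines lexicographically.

P0.a=0 P0.b=0
P0.a=0 P0.b=1
P0.a=1 P0.b=0
P0.a=1 P0.b=1

outcome vector order: (P0.a,P0.b)
|PSO outcomes| = 4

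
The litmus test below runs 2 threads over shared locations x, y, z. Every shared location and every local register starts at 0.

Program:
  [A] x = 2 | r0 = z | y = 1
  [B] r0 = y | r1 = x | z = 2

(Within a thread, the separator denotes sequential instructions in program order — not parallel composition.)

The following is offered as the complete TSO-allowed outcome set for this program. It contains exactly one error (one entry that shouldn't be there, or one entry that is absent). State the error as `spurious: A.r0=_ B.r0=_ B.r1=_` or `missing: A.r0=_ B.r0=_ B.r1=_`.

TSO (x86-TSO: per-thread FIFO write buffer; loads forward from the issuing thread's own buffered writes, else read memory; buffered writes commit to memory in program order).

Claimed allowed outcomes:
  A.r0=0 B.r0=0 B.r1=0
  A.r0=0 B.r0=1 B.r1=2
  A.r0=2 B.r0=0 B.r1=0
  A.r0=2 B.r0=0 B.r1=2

outcome vector order: (A.r0,B.r0,B.r1)
[TSO] allowed = {0/0/0, 0/0/2, 0/1/2, 2/0/0, 2/0/2}
TSO∖claimed = {0/0/2}

missing: A.r0=0 B.r0=0 B.r1=2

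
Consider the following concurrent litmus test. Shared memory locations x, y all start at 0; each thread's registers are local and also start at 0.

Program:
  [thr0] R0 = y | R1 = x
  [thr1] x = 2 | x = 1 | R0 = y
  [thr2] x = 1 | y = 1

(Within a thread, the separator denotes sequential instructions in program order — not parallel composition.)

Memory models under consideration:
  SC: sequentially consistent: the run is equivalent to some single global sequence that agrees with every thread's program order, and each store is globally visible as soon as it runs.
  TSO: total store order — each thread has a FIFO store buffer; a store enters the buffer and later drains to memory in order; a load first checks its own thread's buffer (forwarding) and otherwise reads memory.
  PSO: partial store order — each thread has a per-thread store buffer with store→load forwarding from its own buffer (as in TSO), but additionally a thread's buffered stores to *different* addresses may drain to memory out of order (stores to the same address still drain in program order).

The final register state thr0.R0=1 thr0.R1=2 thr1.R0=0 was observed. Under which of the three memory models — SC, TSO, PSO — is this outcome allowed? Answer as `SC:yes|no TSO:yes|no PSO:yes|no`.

SC:no TSO:yes PSO:yes

outcome vector order: (thr0.R0,thr0.R1,thr1.R0)
SC: 9 outcomes — {(0,0,0) (0,0,1) (0,1,0) (0,1,1) (0,2,0) (0,2,1) (1,1,0) (1,1,1) (1,2,1)}
TSO: 10 outcomes — {(0,0,0) (0,0,1) (0,1,0) (0,1,1) (0,2,0) (0,2,1) (1,1,0) (1,1,1) (1,2,0) (1,2,1)}
PSO: 12 outcomes — {(0,0,0) (0,0,1) (0,1,0) (0,1,1) (0,2,0) (0,2,1) (1,0,0) (1,0,1) (1,1,0) (1,1,1) (1,2,0) (1,2,1)}
target (1,2,0) ∈ {TSO,PSO}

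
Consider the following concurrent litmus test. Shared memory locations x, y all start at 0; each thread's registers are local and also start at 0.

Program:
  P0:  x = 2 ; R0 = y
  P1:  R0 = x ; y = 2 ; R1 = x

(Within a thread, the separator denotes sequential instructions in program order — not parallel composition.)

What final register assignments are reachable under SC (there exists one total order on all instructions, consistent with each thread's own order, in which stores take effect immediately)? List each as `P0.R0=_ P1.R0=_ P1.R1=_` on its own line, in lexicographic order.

P0.R0=0 P1.R0=0 P1.R1=2
P0.R0=0 P1.R0=2 P1.R1=2
P0.R0=2 P1.R0=0 P1.R1=0
P0.R0=2 P1.R0=0 P1.R1=2
P0.R0=2 P1.R0=2 P1.R1=2

outcome vector order: (P0.R0,P1.R0,P1.R1)
|SC outcomes| = 5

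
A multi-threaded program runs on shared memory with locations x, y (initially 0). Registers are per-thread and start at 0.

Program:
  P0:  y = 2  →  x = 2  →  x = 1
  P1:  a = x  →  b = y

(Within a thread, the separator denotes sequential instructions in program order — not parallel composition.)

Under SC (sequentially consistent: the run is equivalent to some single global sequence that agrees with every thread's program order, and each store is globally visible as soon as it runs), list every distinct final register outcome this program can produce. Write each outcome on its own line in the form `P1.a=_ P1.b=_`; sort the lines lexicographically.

P1.a=0 P1.b=0
P1.a=0 P1.b=2
P1.a=1 P1.b=2
P1.a=2 P1.b=2

outcome vector order: (P1.a,P1.b)
|SC outcomes| = 4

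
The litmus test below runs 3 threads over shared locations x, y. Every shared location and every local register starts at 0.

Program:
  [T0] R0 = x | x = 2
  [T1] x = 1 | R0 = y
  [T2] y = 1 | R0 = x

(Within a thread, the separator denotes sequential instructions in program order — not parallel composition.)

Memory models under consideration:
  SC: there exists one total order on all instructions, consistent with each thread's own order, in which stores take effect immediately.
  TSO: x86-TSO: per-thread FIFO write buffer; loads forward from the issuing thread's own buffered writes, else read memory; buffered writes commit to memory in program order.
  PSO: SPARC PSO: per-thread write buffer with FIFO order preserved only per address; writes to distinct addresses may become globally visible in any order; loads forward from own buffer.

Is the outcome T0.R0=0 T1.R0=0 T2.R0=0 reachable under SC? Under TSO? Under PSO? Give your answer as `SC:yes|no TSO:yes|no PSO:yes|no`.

SC:no TSO:yes PSO:yes

outcome vector order: (T0.R0,T1.R0,T2.R0)
SC: 10 outcomes — {(0,0,1), (0,0,2), (0,1,0), (0,1,1), (0,1,2), (1,0,1), (1,0,2), (1,1,0), (1,1,1), (1,1,2)}
TSO: 12 outcomes — {(0,0,0), (0,0,1), (0,0,2), (0,1,0), (0,1,1), (0,1,2), (1,0,0), (1,0,1), (1,0,2), (1,1,0), (1,1,1), (1,1,2)}
PSO: 12 outcomes — {(0,0,0), (0,0,1), (0,0,2), (0,1,0), (0,1,1), (0,1,2), (1,0,0), (1,0,1), (1,0,2), (1,1,0), (1,1,1), (1,1,2)}
target (0,0,0) ∈ {TSO,PSO}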